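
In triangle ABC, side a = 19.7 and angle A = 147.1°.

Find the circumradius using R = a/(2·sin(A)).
R = a/(2·sin(A)) = 19.7/(2·sin(147.1°))
sin(147.1°) ≈ 0.543174
R ≈ 19.7/(2·0.543174) = 19.7/1.08635 ≈ 18.1341

R = 18.13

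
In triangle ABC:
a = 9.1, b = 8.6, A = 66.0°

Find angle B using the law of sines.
a/sin(A) = b/sin(B)  ⇒  sin(B) = b·sin(A)/a = 8.6·sin(66.0°)/9.1
sin(66.0°) ≈ 0.913545
sin(B) ≈ 8.6·0.913545/9.1 ≈ 7.85649/9.1 ≈ 0.863351
B = arcsin(0.863351) ≈ 59.6949°
(Since b ≤ a we need B ≤ A, so the obtuse alternative 180° − 59.6949° ≈ 120.305° is rejected.)

B = 59.69°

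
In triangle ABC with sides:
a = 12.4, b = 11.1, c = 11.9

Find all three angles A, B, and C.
Law of cosines for each angle (a² = 153.76, b² = 123.21, c² = 141.61):
cos(A) = (b² + c² − a²)/(2bc) = (123.21 + 141.61 − 153.76)/(2·11.1·11.9) = 111.06/264.18 ≈ 0.420395  ⇒  A ≈ 65.1405°
cos(B) = (a² + c² − b²)/(2ac) = (153.76 + 141.61 − 123.21)/(2·12.4·11.9) = 172.16/295.12 ≈ 0.583356  ⇒  B ≈ 54.3131°
cos(C) = (a² + b² − c²)/(2ab) = (153.76 + 123.21 − 141.61)/(2·12.4·11.1) = 135.36/275.28 ≈ 0.491718  ⇒  C ≈ 60.5465°
Check: A + B + C ≈ 180°

A = 65.14°, B = 54.31°, C = 60.55°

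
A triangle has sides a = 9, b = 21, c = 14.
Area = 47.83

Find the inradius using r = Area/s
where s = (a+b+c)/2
s = (9 + 21 + 14)/2 = 44/2 = 22
r = Area/s = 47.83/22 ≈ 2.17409

r = 2.174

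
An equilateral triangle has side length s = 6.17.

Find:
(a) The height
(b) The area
(a) The height splits the triangle into two 30-60-90 halves: h = s·√3/2 = 6.17·1.73205/2 ≈ 10.6868/2 ≈ 5.34338
(b) Area = (√3/4)·s² = (√3/4)·6.17² = (√3/4)·38.0689 ≈ 0.433013·38.0689 ≈ 16.4843

Height = 5.343, Area = 16.48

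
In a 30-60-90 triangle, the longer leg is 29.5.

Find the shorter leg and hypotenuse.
In a 30-60-90 triangle the sides are in ratio 1 : √3 : 2, so short leg = long leg/√3 and hypotenuse = 2·(short leg).
Short leg = 29.5/√3 ≈ 29.5/1.73205 ≈ 17.0318
Hypotenuse = 2·17.0318 ≈ 34.0637

Short leg = 17.03, Hypotenuse = 34.06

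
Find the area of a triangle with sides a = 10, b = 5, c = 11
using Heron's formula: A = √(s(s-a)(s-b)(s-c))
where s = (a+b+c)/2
s = (10 + 5 + 11)/2 = 26/2 = 13
s − a = 3, s − b = 8, s − c = 2
s(s−a)(s−b)(s−c) = 13·3·8·2 = 624
Area = √624 ≈ 24.98

s = 13.0, Area = 24.98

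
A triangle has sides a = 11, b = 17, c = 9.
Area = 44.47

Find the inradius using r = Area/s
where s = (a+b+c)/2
s = (11 + 17 + 9)/2 = 37/2 = 18.5
r = Area/s = 44.47/18.5 ≈ 2.40378

r = 2.404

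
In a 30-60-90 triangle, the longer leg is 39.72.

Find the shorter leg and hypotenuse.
In a 30-60-90 triangle the sides are in ratio 1 : √3 : 2, so short leg = long leg/√3 and hypotenuse = 2·(short leg).
Short leg = 39.72/√3 ≈ 39.72/1.73205 ≈ 22.9324
Hypotenuse = 2·22.9324 ≈ 45.8647

Short leg = 22.93, Hypotenuse = 45.86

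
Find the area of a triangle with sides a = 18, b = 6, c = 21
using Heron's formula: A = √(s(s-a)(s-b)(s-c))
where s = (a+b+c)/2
s = (18 + 6 + 21)/2 = 45/2 = 22.5
s − a = 4.5, s − b = 16.5, s − c = 1.5
s(s−a)(s−b)(s−c) = 22.5·4.5·16.5·1.5 = 2505.9375
Area = √2505.9375 ≈ 50.0593

s = 22.5, Area = 50.06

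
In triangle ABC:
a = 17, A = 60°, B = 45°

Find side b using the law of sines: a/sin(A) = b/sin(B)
a/sin(A) = b/sin(B)  ⇒  b = a·sin(B)/sin(A) = 17·sin(45°)/sin(60°)
sin(45°) ≈ 0.707107, sin(60°) ≈ 0.866025
b ≈ 17·0.707107/0.866025 ≈ 12.0208/0.866025 ≈ 13.8804

b = 13.88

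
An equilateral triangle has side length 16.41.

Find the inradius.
r = Area/s with s the semi-perimeter.
Area = (√3/4)·16.41² = (√3/4)·269.2881 ≈ 0.433013·269.2881 ≈ 116.605
s = 3·16.41/2 = 24.615
r ≈ 116.605/24.615 ≈ 4.73716
(Equivalently r = side/(2√3) = 16.41/3.4641 ≈ 4.73716.)

r = 4.737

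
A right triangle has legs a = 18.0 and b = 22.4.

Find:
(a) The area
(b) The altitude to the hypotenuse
(a) The legs are perpendicular, so Area = ½·a·b = ½·18.0·22.4 = ½·403.2 = 201.6
(b) Hypotenuse c = √(a² + b²) = √(324 + 501.76) = √825.76 ≈ 28.736
    Area = ½·c·h_c  ⇒  h_c = 2·Area/c = 403.2/28.736 ≈ 14.0312

Area = 201.6, h_c = 14.03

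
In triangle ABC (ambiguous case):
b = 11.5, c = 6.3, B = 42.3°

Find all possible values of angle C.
b/sin(B) = c/sin(C)  ⇒  sin(C) = c·sin(B)/b = 6.3·sin(42.3°)/11.5
sin(42.3°) ≈ 0.673013
sin(C) ≈ 6.3·0.673013/11.5 ≈ 4.23998/11.5 ≈ 0.368694
Candidate 1: C₁ = arcsin(0.368694) ≈ 21.6351°  →  A = 180° − 42.3° − 21.6351° ≈ 116.065° > 0, valid
Candidate 2: C₂ = 180° − C₁ ≈ 158.365°  →  A = 180° − 42.3° − 158.365° ≈ -20.6649° ≤ 0, not a valid triangle

C = 21.64° (one solution)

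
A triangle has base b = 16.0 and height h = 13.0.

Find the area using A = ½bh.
A = ½·b·h = ½·16.0·13.0 = ½·208 = 104

Area = 104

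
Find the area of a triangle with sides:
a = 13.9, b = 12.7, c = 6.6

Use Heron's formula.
s = (13.9 + 12.7 + 6.6)/2 = 33.2/2 = 16.6
s − a = 2.7, s − b = 3.9, s − c = 10
s(s−a)(s−b)(s−c) = 16.6·2.7·3.9·10 ≈ 1747.98
Area = √1747.98 ≈ 41.8089

Area = 41.81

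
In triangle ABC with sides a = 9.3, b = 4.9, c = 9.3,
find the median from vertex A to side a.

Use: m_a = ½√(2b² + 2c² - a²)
m_a = ½√(2·4.9² + 2·9.3² − 9.3²) = ½√(2·24.01 + 2·86.49 − 86.49) = ½√(48.02 + 172.98 − 86.49) = ½√134.51
√134.51 ≈ 11.5978, so m_a ≈ 5.79892

m_a = 5.799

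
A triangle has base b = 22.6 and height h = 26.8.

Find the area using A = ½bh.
A = ½·b·h = ½·22.6·26.8 = ½·605.68 = 302.84

Area = 302.84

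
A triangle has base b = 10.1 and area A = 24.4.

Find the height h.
A = ½·b·h  ⇒  h = 2A/b = 2·24.4/10.1 = 48.8/10.1 ≈ 4.83168

h = 4.832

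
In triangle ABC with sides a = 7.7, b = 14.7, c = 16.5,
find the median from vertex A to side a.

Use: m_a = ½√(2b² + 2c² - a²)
m_a = ½√(2·14.7² + 2·16.5² − 7.7²) = ½√(2·216.09 + 2·272.25 − 59.29) = ½√(432.18 + 544.5 − 59.29) = ½√917.39
√917.39 ≈ 30.2884, so m_a ≈ 15.1442

m_a = 15.14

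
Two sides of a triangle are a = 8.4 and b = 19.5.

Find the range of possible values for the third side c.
Triangle inequality: |a − b| < c < a + b
|a − b| = |8.4 − 19.5| = 11.1
a + b = 8.4 + 19.5 = 27.9

11.1 < c < 27.9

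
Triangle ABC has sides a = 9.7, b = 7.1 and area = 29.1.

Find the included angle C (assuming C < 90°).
Area = ½·a·b·sin(C)  ⇒  sin(C) = 2·Area/(a·b) = 2·29.1/(9.7·7.1) = 58.2/68.87 ≈ 0.84507
C = arcsin(0.84507) ≈ 57.6795° (taking the acute solution since C < 90°)

C = 57.68°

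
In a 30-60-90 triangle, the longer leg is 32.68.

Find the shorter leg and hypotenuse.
In a 30-60-90 triangle the sides are in ratio 1 : √3 : 2, so short leg = long leg/√3 and hypotenuse = 2·(short leg).
Short leg = 32.68/√3 ≈ 32.68/1.73205 ≈ 18.8678
Hypotenuse = 2·18.8678 ≈ 37.7356

Short leg = 18.87, Hypotenuse = 37.74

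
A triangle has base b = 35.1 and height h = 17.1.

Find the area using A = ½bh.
A = ½·b·h = ½·35.1·17.1 = ½·600.21 = 300.105

Area = 300.105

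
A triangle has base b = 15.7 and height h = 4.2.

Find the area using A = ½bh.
A = ½·b·h = ½·15.7·4.2 = ½·65.94 = 32.97

Area = 32.97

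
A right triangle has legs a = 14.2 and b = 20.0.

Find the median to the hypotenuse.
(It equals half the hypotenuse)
Hypotenuse c = √(a² + b²) = √(201.64 + 400) = √601.64 ≈ 24.5284
Median to hypotenuse = c/2 ≈ 24.5284/2 ≈ 12.2642

Median = 12.26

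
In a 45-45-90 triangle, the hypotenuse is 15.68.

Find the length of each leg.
In a 45-45-90 triangle hypotenuse = leg·√2, so leg = hypotenuse/√2.
Leg = 15.68/√2 ≈ 15.68/1.41421 ≈ 11.0874

Each leg = 11.09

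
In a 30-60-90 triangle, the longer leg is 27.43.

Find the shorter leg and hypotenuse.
In a 30-60-90 triangle the sides are in ratio 1 : √3 : 2, so short leg = long leg/√3 and hypotenuse = 2·(short leg).
Short leg = 27.43/√3 ≈ 27.43/1.73205 ≈ 15.8367
Hypotenuse = 2·15.8367 ≈ 31.6734

Short leg = 15.84, Hypotenuse = 31.67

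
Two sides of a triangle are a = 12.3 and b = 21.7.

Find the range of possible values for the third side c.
Triangle inequality: |a − b| < c < a + b
|a − b| = |12.3 − 21.7| = 9.4
a + b = 12.3 + 21.7 = 34

9.4 < c < 34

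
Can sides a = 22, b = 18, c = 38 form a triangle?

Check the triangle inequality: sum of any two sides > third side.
a + b vs c: 22 + 18 = 40 > 38  ✓
a + c vs b: 22 + 38 = 60 > 18  ✓
b + c vs a: 18 + 38 = 56 > 22  ✓

Yes, triangle inequality satisfied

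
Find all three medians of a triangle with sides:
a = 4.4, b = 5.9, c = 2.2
Median formula: m_a = ½√(2b² + 2c² − a²) (and cyclically). a² = 19.36, b² = 34.81, c² = 4.84.
m_a = ½√(2·34.81 + 2·4.84 − 19.36) = ½√59.94 ≈ ½·7.74209 ≈ 3.87105
m_b = ½√(2·19.36 + 2·4.84 − 34.81) = ½√13.59 ≈ ½·3.68646 ≈ 1.84323
m_c = ½√(2·19.36 + 2·34.81 − 4.84) = ½√103.5 ≈ ½·10.1735 ≈ 5.08675

m_a = 3.871, m_b = 1.843, m_c = 5.087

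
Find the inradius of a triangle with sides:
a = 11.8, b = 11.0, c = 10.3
r = Area/s where s is the semi-perimeter.
s = (11.8 + 11.0 + 10.3)/2 = 33.1/2 = 16.55
Area = √(s(s−a)(s−b)(s−c)) = √(16.55·4.75·5.55·6.25) ≈ √2726.87 ≈ 52.2195
r ≈ 52.2195/16.55 ≈ 3.15525

r = 3.155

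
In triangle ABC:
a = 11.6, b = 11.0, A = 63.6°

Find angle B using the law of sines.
a/sin(A) = b/sin(B)  ⇒  sin(B) = b·sin(A)/a = 11.0·sin(63.6°)/11.6
sin(63.6°) ≈ 0.895712
sin(B) ≈ 11.0·0.895712/11.6 ≈ 9.85283/11.6 ≈ 0.849382
B = arcsin(0.849382) ≈ 58.1445°
(Since b ≤ a we need B ≤ A, so the obtuse alternative 180° − 58.1445° ≈ 121.856° is rejected.)

B = 58.14°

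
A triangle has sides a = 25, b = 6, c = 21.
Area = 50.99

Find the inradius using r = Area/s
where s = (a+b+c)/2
s = (25 + 6 + 21)/2 = 52/2 = 26
r = Area/s = 50.99/26 ≈ 1.96115

r = 1.961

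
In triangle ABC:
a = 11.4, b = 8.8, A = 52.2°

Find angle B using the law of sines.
a/sin(A) = b/sin(B)  ⇒  sin(B) = b·sin(A)/a = 8.8·sin(52.2°)/11.4
sin(52.2°) ≈ 0.790155
sin(B) ≈ 8.8·0.790155/11.4 ≈ 6.95336/11.4 ≈ 0.609944
B = arcsin(0.609944) ≈ 37.5855°
(Since b ≤ a we need B ≤ A, so the obtuse alternative 180° − 37.5855° ≈ 142.415° is rejected.)

B = 37.59°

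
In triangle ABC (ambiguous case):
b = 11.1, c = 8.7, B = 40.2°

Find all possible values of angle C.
b/sin(B) = c/sin(C)  ⇒  sin(C) = c·sin(B)/b = 8.7·sin(40.2°)/11.1
sin(40.2°) ≈ 0.645458
sin(C) ≈ 8.7·0.645458/11.1 ≈ 5.61548/11.1 ≈ 0.505899
Candidate 1: C₁ = arcsin(0.505899) ≈ 30.3911°  →  A = 180° − 40.2° − 30.3911° ≈ 109.409° > 0, valid
Candidate 2: C₂ = 180° − C₁ ≈ 149.609°  →  A = 180° − 40.2° − 149.609° ≈ -9.8089° ≤ 0, not a valid triangle

C = 30.39° (one solution)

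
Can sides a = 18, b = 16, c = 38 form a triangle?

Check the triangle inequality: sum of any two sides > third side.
a + b vs c: 18 + 16 = 34 ≤ 38  ✗
a + c vs b: 18 + 38 = 56 > 16  ✓
b + c vs a: 16 + 38 = 54 > 18  ✓

No: 18 + 16 = 34 is not > 38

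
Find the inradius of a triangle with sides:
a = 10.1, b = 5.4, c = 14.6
r = Area/s where s is the semi-perimeter.
s = (10.1 + 5.4 + 14.6)/2 = 30.1/2 = 15.05
Area = √(s(s−a)(s−b)(s−c)) = √(15.05·4.95·9.65·0.45) ≈ √323.505 ≈ 17.9863
r ≈ 17.9863/15.05 ≈ 1.1951

r = 1.195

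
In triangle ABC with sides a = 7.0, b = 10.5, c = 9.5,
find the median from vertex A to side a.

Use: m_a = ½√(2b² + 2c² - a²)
m_a = ½√(2·10.5² + 2·9.5² − 7.0²) = ½√(2·110.25 + 2·90.25 − 49) = ½√(220.5 + 180.5 − 49) = ½√352
√352 ≈ 18.7617, so m_a ≈ 9.38083

m_a = 9.381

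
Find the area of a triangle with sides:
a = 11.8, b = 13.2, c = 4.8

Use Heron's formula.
s = (11.8 + 13.2 + 4.8)/2 = 29.8/2 = 14.9
s − a = 3.1, s − b = 1.7, s − c = 10.1
s(s−a)(s−b)(s−c) = 14.9·3.1·1.7·10.1 ≈ 793.082
Area = √793.082 ≈ 28.1617

Area = 28.16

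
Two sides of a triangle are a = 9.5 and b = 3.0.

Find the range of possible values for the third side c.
Triangle inequality: |a − b| < c < a + b
|a − b| = |9.5 − 3.0| = 6.5
a + b = 9.5 + 3.0 = 12.5

6.5 < c < 12.5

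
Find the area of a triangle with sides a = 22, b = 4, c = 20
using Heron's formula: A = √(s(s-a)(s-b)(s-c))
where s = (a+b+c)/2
s = (22 + 4 + 20)/2 = 46/2 = 23
s − a = 1, s − b = 19, s − c = 3
s(s−a)(s−b)(s−c) = 23·1·19·3 = 1311
Area = √1311 ≈ 36.2077

s = 23.0, Area = 36.21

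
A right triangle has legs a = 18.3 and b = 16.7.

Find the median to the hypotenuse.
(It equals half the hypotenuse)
Hypotenuse c = √(a² + b²) = √(334.89 + 278.89) = √613.78 ≈ 24.7746
Median to hypotenuse = c/2 ≈ 24.7746/2 ≈ 12.3873

Median = 12.39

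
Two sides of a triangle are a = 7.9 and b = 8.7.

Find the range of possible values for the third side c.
Triangle inequality: |a − b| < c < a + b
|a − b| = |7.9 − 8.7| = 0.8
a + b = 7.9 + 8.7 = 16.6

0.8 < c < 16.6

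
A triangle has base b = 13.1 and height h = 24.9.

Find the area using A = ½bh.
A = ½·b·h = ½·13.1·24.9 = ½·326.19 = 163.095

Area = 163.095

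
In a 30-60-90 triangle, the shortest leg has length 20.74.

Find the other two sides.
In a 30-60-90 triangle the sides are in ratio 1 : √3 : 2 (short leg : long leg : hypotenuse).
Long leg = 20.74·√3 ≈ 20.74·1.73205 ≈ 35.9227
Hypotenuse = 2·20.74 = 41.48

Long leg = 20.74√3 = 35.92, Hypotenuse = 41.48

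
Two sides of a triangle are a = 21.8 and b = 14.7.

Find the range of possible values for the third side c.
Triangle inequality: |a − b| < c < a + b
|a − b| = |21.8 − 14.7| = 7.1
a + b = 21.8 + 14.7 = 36.5

7.1 < c < 36.5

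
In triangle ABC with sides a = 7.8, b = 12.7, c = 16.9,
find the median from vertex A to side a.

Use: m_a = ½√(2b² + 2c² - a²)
m_a = ½√(2·12.7² + 2·16.9² − 7.8²) = ½√(2·161.29 + 2·285.61 − 60.84) = ½√(322.58 + 571.22 − 60.84) = ½√832.96
√832.96 ≈ 28.861, so m_a ≈ 14.4305

m_a = 14.43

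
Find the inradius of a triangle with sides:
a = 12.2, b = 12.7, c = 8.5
r = Area/s where s is the semi-perimeter.
s = (12.2 + 12.7 + 8.5)/2 = 33.4/2 = 16.7
Area = √(s(s−a)(s−b)(s−c)) = √(16.7·4.5·4·8.2) ≈ √2464.92 ≈ 49.648
r ≈ 49.648/16.7 ≈ 2.97293

r = 2.973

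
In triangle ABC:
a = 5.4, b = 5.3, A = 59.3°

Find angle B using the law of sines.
a/sin(A) = b/sin(B)  ⇒  sin(B) = b·sin(A)/a = 5.3·sin(59.3°)/5.4
sin(59.3°) ≈ 0.859852
sin(B) ≈ 5.3·0.859852/5.4 ≈ 4.55722/5.4 ≈ 0.843929
B = arcsin(0.843929) ≈ 57.5574°
(Since b ≤ a we need B ≤ A, so the obtuse alternative 180° − 57.5574° ≈ 122.443° is rejected.)

B = 57.56°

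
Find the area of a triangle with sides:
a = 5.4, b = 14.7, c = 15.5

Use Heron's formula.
s = (5.4 + 14.7 + 15.5)/2 = 35.6/2 = 17.8
s − a = 12.4, s − b = 3.1, s − c = 2.3
s(s−a)(s−b)(s−c) = 17.8·12.4·3.1·2.3 ≈ 1573.73
Area = √1573.73 ≈ 39.6703

Area = 39.67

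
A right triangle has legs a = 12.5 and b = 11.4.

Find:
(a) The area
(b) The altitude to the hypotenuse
(a) The legs are perpendicular, so Area = ½·a·b = ½·12.5·11.4 = ½·142.5 = 71.25
(b) Hypotenuse c = √(a² + b²) = √(156.25 + 129.96) = √286.21 ≈ 16.9177
    Area = ½·c·h_c  ⇒  h_c = 2·Area/c = 142.5/16.9177 ≈ 8.42311

Area = 71.25, h_c = 8.423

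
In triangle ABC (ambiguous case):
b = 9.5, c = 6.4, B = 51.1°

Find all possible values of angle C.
b/sin(B) = c/sin(C)  ⇒  sin(C) = c·sin(B)/b = 6.4·sin(51.1°)/9.5
sin(51.1°) ≈ 0.778243
sin(C) ≈ 6.4·0.778243/9.5 ≈ 4.98076/9.5 ≈ 0.52429
Candidate 1: C₁ = arcsin(0.52429) ≈ 31.6205°  →  A = 180° − 51.1° − 31.6205° ≈ 97.2795° > 0, valid
Candidate 2: C₂ = 180° − C₁ ≈ 148.38°  →  A = 180° − 51.1° − 148.38° ≈ -19.4795° ≤ 0, not a valid triangle

C = 31.62° (one solution)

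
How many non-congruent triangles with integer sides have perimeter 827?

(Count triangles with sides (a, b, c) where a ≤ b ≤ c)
Let a ≤ b ≤ c with a + b + c = 827. The only binding inequality is a + b > c, i.e. 827 − c > c, so c < 827/2; and c ≥ 827/3 since c is the largest side.
So 276 ≤ c ≤ 413. For each c, b runs from ⌈(827 − c)/2⌉ up to c (then a = 827 − b − c satisfies 1 ≤ a ≤ b automatically), giving c − ⌈(827 − c)/2⌉ + 1 choices.
Summing over c: 1 + 3 + 4 + 6 + … + 205 + 207  (138 terms, c = 276, …, 413) = 14352
Check (closed form: nearest integer to p²/48 for even p, (p+3)²/48 for odd p): (827+3)²/48 = 830²/48 = 688900/48 ≈ 14352.08 → 14352

14352 triangles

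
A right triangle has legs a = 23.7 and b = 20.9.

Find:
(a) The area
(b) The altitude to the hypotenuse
(a) The legs are perpendicular, so Area = ½·a·b = ½·23.7·20.9 = ½·495.33 = 247.665
(b) Hypotenuse c = √(a² + b²) = √(561.69 + 436.81) = √998.5 ≈ 31.5991
    Area = ½·c·h_c  ⇒  h_c = 2·Area/c = 495.33/31.5991 ≈ 15.6755

Area = 247.665, h_c = 15.68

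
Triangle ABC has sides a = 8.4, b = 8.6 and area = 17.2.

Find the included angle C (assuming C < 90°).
Area = ½·a·b·sin(C)  ⇒  sin(C) = 2·Area/(a·b) = 2·17.2/(8.4·8.6) = 34.4/72.24 ≈ 0.47619
C = arcsin(0.47619) ≈ 28.4369° (taking the acute solution since C < 90°)

C = 28.44°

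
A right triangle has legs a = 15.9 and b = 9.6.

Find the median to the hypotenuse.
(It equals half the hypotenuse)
Hypotenuse c = √(a² + b²) = √(252.81 + 92.16) = √344.97 ≈ 18.5734
Median to hypotenuse = c/2 ≈ 18.5734/2 ≈ 9.28668

Median = 9.287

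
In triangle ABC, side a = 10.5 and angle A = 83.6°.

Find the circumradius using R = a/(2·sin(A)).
R = a/(2·sin(A)) = 10.5/(2·sin(83.6°))
sin(83.6°) ≈ 0.993768
R ≈ 10.5/(2·0.993768) = 10.5/1.98754 ≈ 5.28292

R = 5.283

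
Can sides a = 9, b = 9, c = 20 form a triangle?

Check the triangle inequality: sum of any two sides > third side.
a + b vs c: 9 + 9 = 18 ≤ 20  ✗
a + c vs b: 9 + 20 = 29 > 9  ✓
b + c vs a: 9 + 20 = 29 > 9  ✓

No: 9 + 9 = 18 is not > 20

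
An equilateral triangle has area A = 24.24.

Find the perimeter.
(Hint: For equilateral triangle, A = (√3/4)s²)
A = (√3/4)s²  ⇒  s² = 4A/√3 = 4·24.24/√3 = 96.96/1.73205 ≈ 55.9799
s ≈ √55.9799 ≈ 7.48197
Perimeter = 3s ≈ 3·7.48197 ≈ 22.4459

Perimeter = 22.45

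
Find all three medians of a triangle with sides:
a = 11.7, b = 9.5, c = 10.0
Median formula: m_a = ½√(2b² + 2c² − a²) (and cyclically). a² = 136.89, b² = 90.25, c² = 100.
m_a = ½√(2·90.25 + 2·100 − 136.89) = ½√243.61 ≈ ½·15.608 ≈ 7.80401
m_b = ½√(2·136.89 + 2·100 − 90.25) = ½√383.53 ≈ ½·19.5839 ≈ 9.79196
m_c = ½√(2·136.89 + 2·90.25 − 100) = ½√354.28 ≈ ½·18.8223 ≈ 9.41116

m_a = 7.804, m_b = 9.792, m_c = 9.411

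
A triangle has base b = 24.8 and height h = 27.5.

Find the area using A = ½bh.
A = ½·b·h = ½·24.8·27.5 = ½·682 = 341

Area = 341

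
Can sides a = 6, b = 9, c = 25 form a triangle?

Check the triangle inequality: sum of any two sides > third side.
a + b vs c: 6 + 9 = 15 ≤ 25  ✗
a + c vs b: 6 + 25 = 31 > 9  ✓
b + c vs a: 9 + 25 = 34 > 6  ✓

No: 6 + 9 = 15 is not > 25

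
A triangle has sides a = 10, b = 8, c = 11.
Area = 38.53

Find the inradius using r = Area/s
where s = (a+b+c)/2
s = (10 + 8 + 11)/2 = 29/2 = 14.5
r = Area/s = 38.53/14.5 ≈ 2.65724

r = 2.657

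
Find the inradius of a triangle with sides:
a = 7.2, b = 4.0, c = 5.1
r = Area/s where s is the semi-perimeter.
s = (7.2 + 4.0 + 5.1)/2 = 16.3/2 = 8.15
Area = √(s(s−a)(s−b)(s−c)) = √(8.15·0.95·4.15·3.05) ≈ √98.0007 ≈ 9.89953
r ≈ 9.89953/8.15 ≈ 1.21467

r = 1.215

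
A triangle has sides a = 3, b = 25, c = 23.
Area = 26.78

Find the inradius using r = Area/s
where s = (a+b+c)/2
s = (3 + 25 + 23)/2 = 51/2 = 25.5
r = Area/s = 26.78/25.5 ≈ 1.0502

r = 1.05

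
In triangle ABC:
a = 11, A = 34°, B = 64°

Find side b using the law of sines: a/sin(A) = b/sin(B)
a/sin(A) = b/sin(B)  ⇒  b = a·sin(B)/sin(A) = 11·sin(64°)/sin(34°)
sin(64°) ≈ 0.898794, sin(34°) ≈ 0.559193
b ≈ 11·0.898794/0.559193 ≈ 9.88673/0.559193 ≈ 17.6804

b = 17.68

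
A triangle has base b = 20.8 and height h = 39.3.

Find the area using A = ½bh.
A = ½·b·h = ½·20.8·39.3 = ½·817.44 = 408.72

Area = 408.72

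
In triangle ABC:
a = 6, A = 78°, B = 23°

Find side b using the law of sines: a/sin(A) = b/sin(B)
a/sin(A) = b/sin(B)  ⇒  b = a·sin(B)/sin(A) = 6·sin(23°)/sin(78°)
sin(23°) ≈ 0.390731, sin(78°) ≈ 0.978148
b ≈ 6·0.390731/0.978148 ≈ 2.34439/0.978148 ≈ 2.39676

b = 2.397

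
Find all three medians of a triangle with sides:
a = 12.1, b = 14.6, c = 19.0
Median formula: m_a = ½√(2b² + 2c² − a²) (and cyclically). a² = 146.41, b² = 213.16, c² = 361.
m_a = ½√(2·213.16 + 2·361 − 146.41) = ½√1001.91 ≈ ½·31.653 ≈ 15.8265
m_b = ½√(2·146.41 + 2·361 − 213.16) = ½√801.66 ≈ ½·28.3136 ≈ 14.1568
m_c = ½√(2·146.41 + 2·213.16 − 361) = ½√358.14 ≈ ½·18.9246 ≈ 9.46229

m_a = 15.83, m_b = 14.16, m_c = 9.462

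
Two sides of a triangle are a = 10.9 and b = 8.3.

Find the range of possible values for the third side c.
Triangle inequality: |a − b| < c < a + b
|a − b| = |10.9 − 8.3| = 2.6
a + b = 10.9 + 8.3 = 19.2

2.6 < c < 19.2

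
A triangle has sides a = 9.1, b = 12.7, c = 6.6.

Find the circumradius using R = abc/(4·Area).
First find the area with Heron's formula.
s = (9.1 + 12.7 + 6.6)/2 = 14.2
Area = √(s(s−a)(s−b)(s−c)) = √(14.2·5.1·1.5·7.6) ≈ √825.588 ≈ 28.733
abc = 9.1·12.7·6.6 = 762.762
R = abc/(4·Area) ≈ 762.762/(4·28.733) = 762.762/114.932 ≈ 6.63663

R = 6.637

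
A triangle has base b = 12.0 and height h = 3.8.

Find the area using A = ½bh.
A = ½·b·h = ½·12.0·3.8 = ½·45.6 = 22.8

Area = 22.8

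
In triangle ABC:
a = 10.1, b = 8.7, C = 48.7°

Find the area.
Two sides and the included angle (SAS): A = ½·a·b·sin(C) = ½·10.1·8.7·sin(48.7°)
sin(48.7°) ≈ 0.751264
A ≈ ½·87.87·0.751264 = 43.935·0.751264 ≈ 33.0068

Area = 33.01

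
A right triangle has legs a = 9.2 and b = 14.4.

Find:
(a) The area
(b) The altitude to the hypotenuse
(a) The legs are perpendicular, so Area = ½·a·b = ½·9.2·14.4 = ½·132.48 = 66.24
(b) Hypotenuse c = √(a² + b²) = √(84.64 + 207.36) = √292 ≈ 17.088
    Area = ½·c·h_c  ⇒  h_c = 2·Area/c = 132.48/17.088 ≈ 7.75281

Area = 66.24, h_c = 7.753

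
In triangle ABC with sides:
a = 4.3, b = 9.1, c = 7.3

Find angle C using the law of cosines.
c² = a² + b² − 2ab·cos(C)  ⇒  cos(C) = (a² + b² − c²)/(2ab)
cos(C) = (4.3² + 9.1² − 7.3²)/(2·4.3·9.1) = (18.49 + 82.81 − 53.29)/78.26 = 48.01/78.26 ≈ 0.613468
C = arccos(0.613468) ≈ 52.1593°

C = 52.16°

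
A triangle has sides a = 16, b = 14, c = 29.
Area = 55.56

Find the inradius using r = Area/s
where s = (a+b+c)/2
s = (16 + 14 + 29)/2 = 59/2 = 29.5
r = Area/s = 55.56/29.5 ≈ 1.88339

r = 1.883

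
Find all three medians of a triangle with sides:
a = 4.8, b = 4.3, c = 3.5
Median formula: m_a = ½√(2b² + 2c² − a²) (and cyclically). a² = 23.04, b² = 18.49, c² = 12.25.
m_a = ½√(2·18.49 + 2·12.25 − 23.04) = ½√38.44 ≈ ½·6.2 ≈ 3.1
m_b = ½√(2·23.04 + 2·12.25 − 18.49) = ½√52.09 ≈ ½·7.21734 ≈ 3.60867
m_c = ½√(2·23.04 + 2·18.49 − 12.25) = ½√70.81 ≈ ½·8.41487 ≈ 4.20743

m_a = 3.1, m_b = 3.609, m_c = 4.207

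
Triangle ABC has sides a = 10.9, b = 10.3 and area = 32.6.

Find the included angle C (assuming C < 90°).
Area = ½·a·b·sin(C)  ⇒  sin(C) = 2·Area/(a·b) = 2·32.6/(10.9·10.3) = 65.2/112.27 ≈ 0.580743
C = arcsin(0.580743) ≈ 35.5028° (taking the acute solution since C < 90°)

C = 35.5°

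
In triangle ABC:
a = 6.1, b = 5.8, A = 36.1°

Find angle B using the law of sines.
a/sin(A) = b/sin(B)  ⇒  sin(B) = b·sin(A)/a = 5.8·sin(36.1°)/6.1
sin(36.1°) ≈ 0.589196
sin(B) ≈ 5.8·0.589196/6.1 ≈ 3.41734/6.1 ≈ 0.560219
B = arcsin(0.560219) ≈ 34.071°
(Since b ≤ a we need B ≤ A, so the obtuse alternative 180° − 34.071° ≈ 145.929° is rejected.)

B = 34.07°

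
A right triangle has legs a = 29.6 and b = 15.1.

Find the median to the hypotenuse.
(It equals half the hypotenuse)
Hypotenuse c = √(a² + b²) = √(876.16 + 228.01) = √1104.17 ≈ 33.2291
Median to hypotenuse = c/2 ≈ 33.2291/2 ≈ 16.6145

Median = 16.61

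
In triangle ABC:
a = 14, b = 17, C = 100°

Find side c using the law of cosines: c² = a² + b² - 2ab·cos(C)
c² = 14² + 17² − 2·14·17·cos(100°)
cos(100°) ≈ -0.173648
c² ≈ 196 + 289 − 476·(-0.173648) ≈ 485 + 82.6565 ≈ 567.657
c ≈ √567.657 ≈ 23.8255

c = 23.83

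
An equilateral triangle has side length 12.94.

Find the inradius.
r = Area/s with s the semi-perimeter.
Area = (√3/4)·12.94² = (√3/4)·167.4436 ≈ 0.433013·167.4436 ≈ 72.5052
s = 3·12.94/2 = 19.41
r ≈ 72.5052/19.41 ≈ 3.73546
(Equivalently r = side/(2√3) = 12.94/3.4641 ≈ 3.73546.)

r = 3.735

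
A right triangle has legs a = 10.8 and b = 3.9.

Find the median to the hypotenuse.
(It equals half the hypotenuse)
Hypotenuse c = √(a² + b²) = √(116.64 + 15.21) = √131.85 ≈ 11.4826
Median to hypotenuse = c/2 ≈ 11.4826/2 ≈ 5.7413

Median = 5.741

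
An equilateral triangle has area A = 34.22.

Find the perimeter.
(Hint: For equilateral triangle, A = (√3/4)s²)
A = (√3/4)s²  ⇒  s² = 4A/√3 = 4·34.22/√3 = 136.88/1.73205 ≈ 79.0277
s ≈ √79.0277 ≈ 8.88975
Perimeter = 3s ≈ 3·8.88975 ≈ 26.6693

Perimeter = 26.67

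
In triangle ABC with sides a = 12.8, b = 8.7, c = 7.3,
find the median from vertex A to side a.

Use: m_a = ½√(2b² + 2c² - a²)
m_a = ½√(2·8.7² + 2·7.3² − 12.8²) = ½√(2·75.69 + 2·53.29 − 163.84) = ½√(151.38 + 106.58 − 163.84) = ½√94.12
√94.12 ≈ 9.70155, so m_a ≈ 4.85077

m_a = 4.851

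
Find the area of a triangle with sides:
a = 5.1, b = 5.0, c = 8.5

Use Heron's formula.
s = (5.1 + 5.0 + 8.5)/2 = 18.6/2 = 9.3
s − a = 4.2, s − b = 4.3, s − c = 0.8
s(s−a)(s−b)(s−c) = 9.3·4.2·4.3·0.8 ≈ 134.366
Area = √134.366 ≈ 11.5917

Area = 11.59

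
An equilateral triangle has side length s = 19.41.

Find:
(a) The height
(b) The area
(a) The height splits the triangle into two 30-60-90 halves: h = s·√3/2 = 19.41·1.73205/2 ≈ 33.6191/2 ≈ 16.8096
(b) Area = (√3/4)·s² = (√3/4)·19.41² = (√3/4)·376.7481 ≈ 0.433013·376.7481 ≈ 163.137

Height = 16.81, Area = 163.1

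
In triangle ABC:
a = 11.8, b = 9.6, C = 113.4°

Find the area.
Two sides and the included angle (SAS): A = ½·a·b·sin(C) = ½·11.8·9.6·sin(113.4°)
sin(113.4°) ≈ 0.917755
A ≈ ½·113.28·0.917755 = 56.64·0.917755 ≈ 51.9816

Area = 51.98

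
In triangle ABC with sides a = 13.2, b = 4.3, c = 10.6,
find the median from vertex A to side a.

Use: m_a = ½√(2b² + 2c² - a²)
m_a = ½√(2·4.3² + 2·10.6² − 13.2²) = ½√(2·18.49 + 2·112.36 − 174.24) = ½√(36.98 + 224.72 − 174.24) = ½√87.46
√87.46 ≈ 9.35201, so m_a ≈ 4.676

m_a = 4.676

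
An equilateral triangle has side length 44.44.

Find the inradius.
r = Area/s with s the semi-perimeter.
Area = (√3/4)·44.44² = (√3/4)·1974.9136 ≈ 0.433013·1974.9136 ≈ 855.163
s = 3·44.44/2 = 66.66
r ≈ 855.163/66.66 ≈ 12.8287
(Equivalently r = side/(2√3) = 44.44/3.4641 ≈ 12.8287.)

r = 12.83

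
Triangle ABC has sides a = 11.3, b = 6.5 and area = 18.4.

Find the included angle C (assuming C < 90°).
Area = ½·a·b·sin(C)  ⇒  sin(C) = 2·Area/(a·b) = 2·18.4/(11.3·6.5) = 36.8/73.45 ≈ 0.501021
C = arcsin(0.501021) ≈ 30.0676° (taking the acute solution since C < 90°)

C = 30.07°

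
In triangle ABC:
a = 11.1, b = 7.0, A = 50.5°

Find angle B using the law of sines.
a/sin(A) = b/sin(B)  ⇒  sin(B) = b·sin(A)/a = 7.0·sin(50.5°)/11.1
sin(50.5°) ≈ 0.771625
sin(B) ≈ 7.0·0.771625/11.1 ≈ 5.40137/11.1 ≈ 0.48661
B = arcsin(0.48661) ≈ 29.118°
(Since b ≤ a we need B ≤ A, so the obtuse alternative 180° − 29.118° ≈ 150.882° is rejected.)

B = 29.12°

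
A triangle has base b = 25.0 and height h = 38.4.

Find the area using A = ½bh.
A = ½·b·h = ½·25.0·38.4 = ½·960 = 480

Area = 480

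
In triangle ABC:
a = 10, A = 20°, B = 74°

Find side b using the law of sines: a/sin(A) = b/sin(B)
a/sin(A) = b/sin(B)  ⇒  b = a·sin(B)/sin(A) = 10·sin(74°)/sin(20°)
sin(74°) ≈ 0.961262, sin(20°) ≈ 0.34202
b ≈ 10·0.961262/0.34202 ≈ 9.61262/0.34202 ≈ 28.1054

b = 28.11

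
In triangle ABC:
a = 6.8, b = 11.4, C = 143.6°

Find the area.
Two sides and the included angle (SAS): A = ½·a·b·sin(C) = ½·6.8·11.4·sin(143.6°)
sin(143.6°) ≈ 0.593419
A ≈ ½·77.52·0.593419 = 38.76·0.593419 ≈ 23.0009

Area = 23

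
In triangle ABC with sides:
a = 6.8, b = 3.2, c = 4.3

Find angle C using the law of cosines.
c² = a² + b² − 2ab·cos(C)  ⇒  cos(C) = (a² + b² − c²)/(2ab)
cos(C) = (6.8² + 3.2² − 4.3²)/(2·6.8·3.2) = (46.24 + 10.24 − 18.49)/43.52 = 37.99/43.52 ≈ 0.872932
C = arccos(0.872932) ≈ 29.1988°

C = 29.2°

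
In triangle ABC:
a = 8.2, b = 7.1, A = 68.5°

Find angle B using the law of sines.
a/sin(A) = b/sin(B)  ⇒  sin(B) = b·sin(A)/a = 7.1·sin(68.5°)/8.2
sin(68.5°) ≈ 0.930418
sin(B) ≈ 7.1·0.930418/8.2 ≈ 6.60596/8.2 ≈ 0.805605
B = arcsin(0.805605) ≈ 53.6688°
(Since b ≤ a we need B ≤ A, so the obtuse alternative 180° − 53.6688° ≈ 126.331° is rejected.)

B = 53.67°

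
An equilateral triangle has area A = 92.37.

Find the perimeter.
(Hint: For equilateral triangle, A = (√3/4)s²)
A = (√3/4)s²  ⇒  s² = 4A/√3 = 4·92.37/√3 = 369.48/1.73205 ≈ 213.319
s ≈ √213.319 ≈ 14.6055
Perimeter = 3s ≈ 3·14.6055 ≈ 43.8164

Perimeter = 43.82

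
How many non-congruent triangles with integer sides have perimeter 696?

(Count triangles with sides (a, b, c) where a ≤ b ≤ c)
Let a ≤ b ≤ c with a + b + c = 696. The only binding inequality is a + b > c, i.e. 696 − c > c, so c < 696/2; and c ≥ 696/3 since c is the largest side.
So 232 ≤ c ≤ 347. For each c, b runs from ⌈(696 − c)/2⌉ up to c (then a = 696 − b − c satisfies 1 ≤ a ≤ b automatically), giving c − ⌈(696 − c)/2⌉ + 1 choices.
Summing over c: 1 + 2 + 4 + 5 + … + 172 + 173  (116 terms, c = 232, …, 347) = 10092
Check (closed form: nearest integer to p²/48 for even p, (p+3)²/48 for odd p): 696²/48 = 484416/48 ≈ 10092.00 → 10092

10092 triangles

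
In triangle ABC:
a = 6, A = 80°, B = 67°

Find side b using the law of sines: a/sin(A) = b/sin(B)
a/sin(A) = b/sin(B)  ⇒  b = a·sin(B)/sin(A) = 6·sin(67°)/sin(80°)
sin(67°) ≈ 0.920505, sin(80°) ≈ 0.984808
b ≈ 6·0.920505/0.984808 ≈ 5.52303/0.984808 ≈ 5.60823

b = 5.608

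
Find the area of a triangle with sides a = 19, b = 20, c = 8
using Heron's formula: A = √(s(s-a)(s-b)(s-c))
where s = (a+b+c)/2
s = (19 + 20 + 8)/2 = 47/2 = 23.5
s − a = 4.5, s − b = 3.5, s − c = 15.5
s(s−a)(s−b)(s−c) = 23.5·4.5·3.5·15.5 = 5736.9375
Area = √5736.9375 ≈ 75.7426

s = 23.5, Area = 75.74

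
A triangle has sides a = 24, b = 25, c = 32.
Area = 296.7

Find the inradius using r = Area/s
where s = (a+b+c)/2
s = (24 + 25 + 32)/2 = 81/2 = 40.5
r = Area/s = 296.7/40.5 ≈ 7.32593

r = 7.326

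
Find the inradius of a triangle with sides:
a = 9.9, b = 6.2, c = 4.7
r = Area/s where s is the semi-perimeter.
s = (9.9 + 6.2 + 4.7)/2 = 20.8/2 = 10.4
Area = √(s(s−a)(s−b)(s−c)) = √(10.4·0.5·4.2·5.7) ≈ √124.488 ≈ 11.1574
r ≈ 11.1574/10.4 ≈ 1.07283

r = 1.073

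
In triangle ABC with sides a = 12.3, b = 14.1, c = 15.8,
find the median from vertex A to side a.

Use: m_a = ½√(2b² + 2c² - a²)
m_a = ½√(2·14.1² + 2·15.8² − 12.3²) = ½√(2·198.81 + 2·249.64 − 151.29) = ½√(397.62 + 499.28 − 151.29) = ½√745.61
√745.61 ≈ 27.3059, so m_a ≈ 13.6529

m_a = 13.65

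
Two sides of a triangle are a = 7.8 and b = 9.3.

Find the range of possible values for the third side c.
Triangle inequality: |a − b| < c < a + b
|a − b| = |7.8 − 9.3| = 1.5
a + b = 7.8 + 9.3 = 17.1

1.5 < c < 17.1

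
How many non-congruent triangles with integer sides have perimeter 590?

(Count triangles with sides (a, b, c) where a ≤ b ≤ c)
Let a ≤ b ≤ c with a + b + c = 590. The only binding inequality is a + b > c, i.e. 590 − c > c, so c < 590/2; and c ≥ 590/3 since c is the largest side.
So 197 ≤ c ≤ 294. For each c, b runs from ⌈(590 − c)/2⌉ up to c (then a = 590 − b − c satisfies 1 ≤ a ≤ b automatically), giving c − ⌈(590 − c)/2⌉ + 1 choices.
Summing over c: 1 + 3 + 4 + 6 + … + 145 + 147  (98 terms, c = 197, …, 294) = 7252
Check (closed form: nearest integer to p²/48 for even p, (p+3)²/48 for odd p): 590²/48 = 348100/48 ≈ 7252.08 → 7252

7252 triangles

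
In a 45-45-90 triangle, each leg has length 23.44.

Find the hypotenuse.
In a 45-45-90 triangle the sides are in ratio 1 : 1 : √2, so hypotenuse = leg·√2.
Hypotenuse = 23.44·√2 ≈ 23.44·1.41421 ≈ 33.1492

Hypotenuse = 23.44√2 = 33.15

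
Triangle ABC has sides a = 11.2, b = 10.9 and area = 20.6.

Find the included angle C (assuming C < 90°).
Area = ½·a·b·sin(C)  ⇒  sin(C) = 2·Area/(a·b) = 2·20.6/(11.2·10.9) = 41.2/122.08 ≈ 0.337484
C = arcsin(0.337484) ≈ 19.7236° (taking the acute solution since C < 90°)

C = 19.72°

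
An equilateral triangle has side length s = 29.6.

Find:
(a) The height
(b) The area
(a) The height splits the triangle into two 30-60-90 halves: h = s·√3/2 = 29.6·1.73205/2 ≈ 51.2687/2 ≈ 25.6344
(b) Area = (√3/4)·s² = (√3/4)·29.6² = (√3/4)·876.16 ≈ 0.433013·876.16 ≈ 379.388

Height = 25.63, Area = 379.4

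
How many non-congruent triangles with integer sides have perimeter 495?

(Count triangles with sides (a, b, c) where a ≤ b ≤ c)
Let a ≤ b ≤ c with a + b + c = 495. The only binding inequality is a + b > c, i.e. 495 − c > c, so c < 495/2; and c ≥ 495/3 since c is the largest side.
So 165 ≤ c ≤ 247. For each c, b runs from ⌈(495 − c)/2⌉ up to c (then a = 495 − b − c satisfies 1 ≤ a ≤ b automatically), giving c − ⌈(495 − c)/2⌉ + 1 choices.
Summing over c: 1 + 2 + 4 + 5 + … + 122 + 124  (83 terms, c = 165, …, 247) = 5167
Check (closed form: nearest integer to p²/48 for even p, (p+3)²/48 for odd p): (495+3)²/48 = 498²/48 = 248004/48 ≈ 5166.75 → 5167

5167 triangles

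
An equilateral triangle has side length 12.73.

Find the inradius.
r = Area/s with s the semi-perimeter.
Area = (√3/4)·12.73² = (√3/4)·162.0529 ≈ 0.433013·162.0529 ≈ 70.171
s = 3·12.73/2 = 19.095
r ≈ 70.171/19.095 ≈ 3.67483
(Equivalently r = side/(2√3) = 12.73/3.4641 ≈ 3.67483.)

r = 3.675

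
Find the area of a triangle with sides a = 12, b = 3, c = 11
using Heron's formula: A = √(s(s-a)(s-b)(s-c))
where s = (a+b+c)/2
s = (12 + 3 + 11)/2 = 26/2 = 13
s − a = 1, s − b = 10, s − c = 2
s(s−a)(s−b)(s−c) = 13·1·10·2 = 260
Area = √260 ≈ 16.1245

s = 13.0, Area = 16.12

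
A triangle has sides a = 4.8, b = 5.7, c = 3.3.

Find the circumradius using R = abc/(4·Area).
First find the area with Heron's formula.
s = (4.8 + 5.7 + 3.3)/2 = 6.9
Area = √(s(s−a)(s−b)(s−c)) = √(6.9·2.1·1.2·3.6) ≈ √62.5968 ≈ 7.91181
abc = 4.8·5.7·3.3 = 90.288
R = abc/(4·Area) ≈ 90.288/(4·7.91181) = 90.288/31.6473 ≈ 2.85295

R = 2.853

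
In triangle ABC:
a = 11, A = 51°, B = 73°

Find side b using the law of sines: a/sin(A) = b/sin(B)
a/sin(A) = b/sin(B)  ⇒  b = a·sin(B)/sin(A) = 11·sin(73°)/sin(51°)
sin(73°) ≈ 0.956305, sin(51°) ≈ 0.777146
b ≈ 11·0.956305/0.777146 ≈ 10.5194/0.777146 ≈ 13.5359

b = 13.54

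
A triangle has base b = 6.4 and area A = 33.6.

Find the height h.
A = ½·b·h  ⇒  h = 2A/b = 2·33.6/6.4 = 67.2/6.4 ≈ 10.5

h = 10.5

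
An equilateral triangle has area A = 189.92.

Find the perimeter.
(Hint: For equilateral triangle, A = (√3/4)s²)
A = (√3/4)s²  ⇒  s² = 4A/√3 = 4·189.92/√3 = 759.68/1.73205 ≈ 438.601
s ≈ √438.601 ≈ 20.9428
Perimeter = 3s ≈ 3·20.9428 ≈ 62.8284

Perimeter = 62.83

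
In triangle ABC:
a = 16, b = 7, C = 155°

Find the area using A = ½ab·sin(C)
A = ½·a·b·sin(C) = ½·16·7·sin(155°)
sin(155°) ≈ 0.422618
A ≈ ½·112·0.422618 = 56·0.422618 ≈ 23.6666

Area = 23.67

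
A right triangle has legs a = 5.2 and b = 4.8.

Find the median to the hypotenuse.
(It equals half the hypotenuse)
Hypotenuse c = √(a² + b²) = √(27.04 + 23.04) = √50.08 ≈ 7.07672
Median to hypotenuse = c/2 ≈ 7.07672/2 ≈ 3.53836

Median = 3.538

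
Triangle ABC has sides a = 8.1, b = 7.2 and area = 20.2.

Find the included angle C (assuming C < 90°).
Area = ½·a·b·sin(C)  ⇒  sin(C) = 2·Area/(a·b) = 2·20.2/(8.1·7.2) = 40.4/58.32 ≈ 0.69273
C = arcsin(0.69273) ≈ 43.8466° (taking the acute solution since C < 90°)

C = 43.85°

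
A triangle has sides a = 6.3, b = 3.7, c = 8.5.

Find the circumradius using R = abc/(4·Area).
First find the area with Heron's formula.
s = (6.3 + 3.7 + 8.5)/2 = 9.25
Area = √(s(s−a)(s−b)(s−c)) = √(9.25·2.95·5.55·0.75) ≈ √113.584 ≈ 10.6576
abc = 6.3·3.7·8.5 = 198.135
R = abc/(4·Area) ≈ 198.135/(4·10.6576) = 198.135/42.6304 ≈ 4.64774

R = 4.648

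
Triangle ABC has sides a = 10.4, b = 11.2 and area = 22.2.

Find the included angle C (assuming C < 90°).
Area = ½·a·b·sin(C)  ⇒  sin(C) = 2·Area/(a·b) = 2·22.2/(10.4·11.2) = 44.4/116.48 ≈ 0.381181
C = arcsin(0.381181) ≈ 22.4069° (taking the acute solution since C < 90°)

C = 22.41°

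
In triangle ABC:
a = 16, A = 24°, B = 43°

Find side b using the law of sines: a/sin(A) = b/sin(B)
a/sin(A) = b/sin(B)  ⇒  b = a·sin(B)/sin(A) = 16·sin(43°)/sin(24°)
sin(43°) ≈ 0.681998, sin(24°) ≈ 0.406737
b ≈ 16·0.681998/0.406737 ≈ 10.912/0.406737 ≈ 26.8281

b = 26.83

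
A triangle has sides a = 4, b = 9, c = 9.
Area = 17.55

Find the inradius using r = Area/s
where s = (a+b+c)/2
s = (4 + 9 + 9)/2 = 22/2 = 11
r = Area/s = 17.55/11 ≈ 1.59545

r = 1.595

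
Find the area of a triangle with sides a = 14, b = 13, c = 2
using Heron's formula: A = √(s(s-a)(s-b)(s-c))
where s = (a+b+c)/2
s = (14 + 13 + 2)/2 = 29/2 = 14.5
s − a = 0.5, s − b = 1.5, s − c = 12.5
s(s−a)(s−b)(s−c) = 14.5·0.5·1.5·12.5 = 135.9375
Area = √135.9375 ≈ 11.6592

s = 14.5, Area = 11.66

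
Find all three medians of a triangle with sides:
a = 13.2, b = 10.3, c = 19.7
Median formula: m_a = ½√(2b² + 2c² − a²) (and cyclically). a² = 174.24, b² = 106.09, c² = 388.09.
m_a = ½√(2·106.09 + 2·388.09 − 174.24) = ½√814.12 ≈ ½·28.5328 ≈ 14.2664
m_b = ½√(2·174.24 + 2·388.09 − 106.09) = ½√1018.57 ≈ ½·31.915 ≈ 15.9575
m_c = ½√(2·174.24 + 2·106.09 − 388.09) = ½√172.57 ≈ ½·13.1366 ≈ 6.5683

m_a = 14.27, m_b = 15.96, m_c = 6.568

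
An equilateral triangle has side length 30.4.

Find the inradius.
r = Area/s with s the semi-perimeter.
Area = (√3/4)·30.4² = (√3/4)·924.16 ≈ 0.433013·924.16 ≈ 400.173
s = 3·30.4/2 = 45.6
r ≈ 400.173/45.6 ≈ 8.77572
(Equivalently r = side/(2√3) = 30.4/3.4641 ≈ 8.77572.)

r = 8.776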